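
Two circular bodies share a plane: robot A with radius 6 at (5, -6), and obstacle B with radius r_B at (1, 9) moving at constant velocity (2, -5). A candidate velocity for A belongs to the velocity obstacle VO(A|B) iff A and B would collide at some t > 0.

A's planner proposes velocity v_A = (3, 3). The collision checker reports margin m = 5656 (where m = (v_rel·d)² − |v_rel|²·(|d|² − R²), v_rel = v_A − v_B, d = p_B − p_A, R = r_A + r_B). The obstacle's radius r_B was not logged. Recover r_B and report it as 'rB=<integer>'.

m = 5656
d = (-4, 15);  v_rel = (1, 8),  |v_rel|² = 65
v_rel×d = (1)·(15) − (8)·(-4) = 47
since m = R²·65 − 47²:  R² = (2209 + 5656) / 65 = 121
R = √121 = 11  ⇒  r_B = 11 − 6 = 5

rB=5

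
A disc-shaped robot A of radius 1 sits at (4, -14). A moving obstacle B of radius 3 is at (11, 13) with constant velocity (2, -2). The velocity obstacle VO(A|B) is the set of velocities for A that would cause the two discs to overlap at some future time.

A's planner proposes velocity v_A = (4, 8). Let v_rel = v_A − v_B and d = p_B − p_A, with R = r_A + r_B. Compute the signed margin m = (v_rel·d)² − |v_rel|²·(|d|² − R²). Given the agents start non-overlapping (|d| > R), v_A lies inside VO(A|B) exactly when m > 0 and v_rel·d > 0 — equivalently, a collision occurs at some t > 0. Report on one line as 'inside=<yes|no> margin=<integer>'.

d = (7, 27),  |d|² = 778;  R = 1+3 = 4,  c = 778−4² = 762
v_rel = (2, 10),  |v_rel|² = 104;  v_rel·d = (2)·(7) + (10)·(27) = 284
104·t² − 568·t + 762 = 0  ⇒  m = 284² − 104·762 = 1408
m = 1408 > 0,  v_rel·d = 284 > 0  ⇒  inside

inside=yes margin=1408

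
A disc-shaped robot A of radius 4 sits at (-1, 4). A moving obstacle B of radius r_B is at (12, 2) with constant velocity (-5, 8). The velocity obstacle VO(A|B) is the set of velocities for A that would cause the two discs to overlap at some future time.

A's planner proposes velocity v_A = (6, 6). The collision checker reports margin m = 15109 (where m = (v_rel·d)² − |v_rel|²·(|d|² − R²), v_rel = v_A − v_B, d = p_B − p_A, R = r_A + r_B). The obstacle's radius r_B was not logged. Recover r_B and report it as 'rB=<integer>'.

m = 15109
d = (13, -2);  v_rel = (11, -2),  |v_rel|² = 125
v_rel×d = (11)·(-2) − (-2)·(13) = 4
since m = R²·125 − 4²:  R² = (16 + 15109) / 125 = 121
R = √121 = 11  ⇒  r_B = 11 − 4 = 7

rB=7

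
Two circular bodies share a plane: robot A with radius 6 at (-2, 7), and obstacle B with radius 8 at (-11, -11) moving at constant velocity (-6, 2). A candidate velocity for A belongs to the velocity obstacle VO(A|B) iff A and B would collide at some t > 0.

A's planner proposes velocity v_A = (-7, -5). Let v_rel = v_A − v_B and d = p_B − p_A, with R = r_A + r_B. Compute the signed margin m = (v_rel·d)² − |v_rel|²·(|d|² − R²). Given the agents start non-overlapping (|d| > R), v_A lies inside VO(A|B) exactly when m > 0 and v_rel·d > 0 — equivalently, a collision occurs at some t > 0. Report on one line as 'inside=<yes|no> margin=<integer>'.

d = (-9, -18),  |d|² = 405;  R = 6+8 = 14,  c = 405−14² = 209
v_rel = (-1, -7),  |v_rel|² = 50;  v_rel·d = (-1)·(-9) + (-7)·(-18) = 135
50·t² − 270·t + 209 = 0  ⇒  m = 135² − 50·209 = 7775
m = 7775 > 0,  v_rel·d = 135 > 0  ⇒  inside

inside=yes margin=7775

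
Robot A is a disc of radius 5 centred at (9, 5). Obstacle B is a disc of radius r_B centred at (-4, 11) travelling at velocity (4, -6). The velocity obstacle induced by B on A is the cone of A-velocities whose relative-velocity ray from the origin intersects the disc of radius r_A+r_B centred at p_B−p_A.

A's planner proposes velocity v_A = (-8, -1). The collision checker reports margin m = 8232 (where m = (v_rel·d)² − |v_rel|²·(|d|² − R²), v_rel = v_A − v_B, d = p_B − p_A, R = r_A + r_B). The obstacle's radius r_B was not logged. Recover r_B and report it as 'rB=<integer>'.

m = 8232
d = (-13, 6);  v_rel = (-12, 5),  |v_rel|² = 169
v_rel×d = (-12)·(6) − (5)·(-13) = -7
since m = R²·169 − (-7)²:  R² = (49 + 8232) / 169 = 49
R = √49 = 7  ⇒  r_B = 7 − 5 = 2

rB=2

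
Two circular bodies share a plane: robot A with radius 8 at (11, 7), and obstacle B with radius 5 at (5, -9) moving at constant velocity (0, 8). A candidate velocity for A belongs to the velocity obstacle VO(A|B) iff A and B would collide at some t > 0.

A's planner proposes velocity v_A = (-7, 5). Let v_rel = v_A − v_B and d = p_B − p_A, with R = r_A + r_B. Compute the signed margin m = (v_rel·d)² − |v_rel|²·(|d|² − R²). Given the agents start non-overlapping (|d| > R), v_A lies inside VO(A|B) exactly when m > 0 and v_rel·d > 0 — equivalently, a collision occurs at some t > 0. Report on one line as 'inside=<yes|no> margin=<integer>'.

d = (-6, -16),  |d|² = 292;  R = 8+5 = 13,  c = 292−13² = 123
v_rel = (-7, -3),  |v_rel|² = 58;  v_rel·d = (-7)·(-6) + (-3)·(-16) = 90
58·t² − 180·t + 123 = 0  ⇒  m = 90² − 58·123 = 966
m = 966 > 0,  v_rel·d = 90 > 0  ⇒  inside

inside=yes margin=966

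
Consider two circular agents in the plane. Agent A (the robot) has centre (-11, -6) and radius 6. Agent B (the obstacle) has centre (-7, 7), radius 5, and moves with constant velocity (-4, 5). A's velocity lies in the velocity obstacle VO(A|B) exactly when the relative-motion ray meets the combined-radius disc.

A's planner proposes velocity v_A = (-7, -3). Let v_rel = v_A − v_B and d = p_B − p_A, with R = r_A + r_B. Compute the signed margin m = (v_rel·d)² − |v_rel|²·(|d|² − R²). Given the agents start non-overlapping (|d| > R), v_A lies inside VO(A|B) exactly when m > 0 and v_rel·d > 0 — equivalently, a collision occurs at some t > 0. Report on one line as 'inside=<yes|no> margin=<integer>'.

d = (4, 13),  |d|² = 185;  R = 6+5 = 11,  c = 185−11² = 64
v_rel = (-3, -8),  |v_rel|² = 73;  v_rel·d = (-3)·(4) + (-8)·(13) = -116
73·t² + 232·t + 64 = 0  ⇒  m = (-116)² − 73·64 = 8784
m = 8784 > 0,  v_rel·d = -116 < 0  ⇒  outside

inside=no margin=8784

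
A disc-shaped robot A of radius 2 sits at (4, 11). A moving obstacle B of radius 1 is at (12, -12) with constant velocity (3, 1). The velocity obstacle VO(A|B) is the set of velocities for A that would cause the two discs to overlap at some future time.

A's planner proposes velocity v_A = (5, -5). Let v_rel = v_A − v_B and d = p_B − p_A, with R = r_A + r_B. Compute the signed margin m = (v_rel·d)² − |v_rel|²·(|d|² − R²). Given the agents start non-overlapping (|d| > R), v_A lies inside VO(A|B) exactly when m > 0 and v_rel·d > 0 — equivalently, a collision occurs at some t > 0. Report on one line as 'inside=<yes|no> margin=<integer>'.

d = (8, -23),  |d|² = 593;  R = 2+1 = 3,  c = 593−3² = 584
v_rel = (2, -6),  |v_rel|² = 40;  v_rel·d = (2)·(8) + (-6)·(-23) = 154
40·t² − 308·t + 584 = 0  ⇒  m = 154² − 40·584 = 356
m = 356 > 0,  v_rel·d = 154 > 0  ⇒  inside

inside=yes margin=356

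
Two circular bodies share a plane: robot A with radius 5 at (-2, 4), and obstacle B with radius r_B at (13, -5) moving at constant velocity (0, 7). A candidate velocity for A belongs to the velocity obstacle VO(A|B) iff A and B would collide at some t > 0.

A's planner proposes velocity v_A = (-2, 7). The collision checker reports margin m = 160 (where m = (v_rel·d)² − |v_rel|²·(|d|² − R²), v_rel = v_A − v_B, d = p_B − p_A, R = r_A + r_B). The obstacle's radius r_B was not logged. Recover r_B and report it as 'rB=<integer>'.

m = 160
d = (15, -9);  v_rel = (-2, 0),  |v_rel|² = 4
v_rel×d = (-2)·(-9) − (0)·(15) = 18
since m = R²·4 − 18²:  R² = (324 + 160) / 4 = 121
R = √121 = 11  ⇒  r_B = 11 − 5 = 6

rB=6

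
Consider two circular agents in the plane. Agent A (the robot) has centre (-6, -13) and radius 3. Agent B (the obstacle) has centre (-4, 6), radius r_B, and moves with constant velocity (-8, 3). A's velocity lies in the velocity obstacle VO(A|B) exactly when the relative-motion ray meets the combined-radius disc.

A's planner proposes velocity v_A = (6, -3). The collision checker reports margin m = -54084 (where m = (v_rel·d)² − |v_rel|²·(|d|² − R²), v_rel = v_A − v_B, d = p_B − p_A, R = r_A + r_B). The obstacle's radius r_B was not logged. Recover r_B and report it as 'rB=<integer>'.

m = -54084
d = (2, 19);  v_rel = (14, -6),  |v_rel|² = 232
v_rel×d = (14)·(19) − (-6)·(2) = 278
since m = R²·232 − 278²:  R² = (77284 + -54084) / 232 = 100
R = √100 = 10  ⇒  r_B = 10 − 3 = 7

rB=7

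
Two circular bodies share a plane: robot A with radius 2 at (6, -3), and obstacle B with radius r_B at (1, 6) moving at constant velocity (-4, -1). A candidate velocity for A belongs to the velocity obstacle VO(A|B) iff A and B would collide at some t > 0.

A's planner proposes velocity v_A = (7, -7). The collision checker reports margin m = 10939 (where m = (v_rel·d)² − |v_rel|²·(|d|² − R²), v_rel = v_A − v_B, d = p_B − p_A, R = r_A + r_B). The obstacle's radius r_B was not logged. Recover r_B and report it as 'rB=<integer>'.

m = 10939
d = (-5, 9);  v_rel = (11, -6),  |v_rel|² = 157
v_rel×d = (11)·(9) − (-6)·(-5) = 69
since m = R²·157 − 69²:  R² = (4761 + 10939) / 157 = 100
R = √100 = 10  ⇒  r_B = 10 − 2 = 8

rB=8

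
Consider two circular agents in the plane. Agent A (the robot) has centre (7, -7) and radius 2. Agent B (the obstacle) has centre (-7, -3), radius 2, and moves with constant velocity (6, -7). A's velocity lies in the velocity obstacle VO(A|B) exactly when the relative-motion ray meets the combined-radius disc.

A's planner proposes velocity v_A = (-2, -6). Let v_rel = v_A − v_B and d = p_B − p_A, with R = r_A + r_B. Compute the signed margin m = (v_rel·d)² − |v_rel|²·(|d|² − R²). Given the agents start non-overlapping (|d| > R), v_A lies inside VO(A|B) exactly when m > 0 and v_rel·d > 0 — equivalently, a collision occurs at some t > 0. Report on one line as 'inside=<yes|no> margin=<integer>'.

d = (-14, 4),  |d|² = 212;  R = 2+2 = 4,  c = 212−4² = 196
v_rel = (-8, 1),  |v_rel|² = 65;  v_rel·d = (-8)·(-14) + (1)·(4) = 116
65·t² − 232·t + 196 = 0  ⇒  m = 116² − 65·196 = 716
m = 716 > 0,  v_rel·d = 116 > 0  ⇒  inside

inside=yes margin=716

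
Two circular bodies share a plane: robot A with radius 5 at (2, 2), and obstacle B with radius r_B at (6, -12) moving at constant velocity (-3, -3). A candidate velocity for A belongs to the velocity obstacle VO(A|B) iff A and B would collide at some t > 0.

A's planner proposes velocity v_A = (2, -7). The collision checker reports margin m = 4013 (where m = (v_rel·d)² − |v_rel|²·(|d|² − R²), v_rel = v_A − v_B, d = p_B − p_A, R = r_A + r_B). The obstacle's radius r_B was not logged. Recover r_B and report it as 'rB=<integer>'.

m = 4013
d = (4, -14);  v_rel = (5, -4),  |v_rel|² = 41
v_rel×d = (5)·(-14) − (-4)·(4) = -54
since m = R²·41 − (-54)²:  R² = (2916 + 4013) / 41 = 169
R = √169 = 13  ⇒  r_B = 13 − 5 = 8

rB=8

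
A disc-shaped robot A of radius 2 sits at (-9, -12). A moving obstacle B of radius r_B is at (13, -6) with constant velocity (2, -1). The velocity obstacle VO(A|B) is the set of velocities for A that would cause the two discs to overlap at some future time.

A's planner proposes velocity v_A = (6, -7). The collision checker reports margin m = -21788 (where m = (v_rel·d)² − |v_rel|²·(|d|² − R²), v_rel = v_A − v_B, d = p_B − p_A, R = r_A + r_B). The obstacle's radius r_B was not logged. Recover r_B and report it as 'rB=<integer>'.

m = -21788
d = (22, 6);  v_rel = (4, -6),  |v_rel|² = 52
v_rel×d = (4)·(6) − (-6)·(22) = 156
since m = R²·52 − 156²:  R² = (24336 + -21788) / 52 = 49
R = √49 = 7  ⇒  r_B = 7 − 2 = 5

rB=5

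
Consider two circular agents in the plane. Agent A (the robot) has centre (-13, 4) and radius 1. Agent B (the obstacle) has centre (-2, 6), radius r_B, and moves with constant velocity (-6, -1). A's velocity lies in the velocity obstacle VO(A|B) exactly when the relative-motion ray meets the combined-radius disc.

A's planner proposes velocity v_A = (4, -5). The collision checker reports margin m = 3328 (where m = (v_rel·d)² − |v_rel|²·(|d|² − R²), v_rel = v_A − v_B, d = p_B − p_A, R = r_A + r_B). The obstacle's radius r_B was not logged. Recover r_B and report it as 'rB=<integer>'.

m = 3328
d = (11, 2);  v_rel = (10, -4),  |v_rel|² = 116
v_rel×d = (10)·(2) − (-4)·(11) = 64
since m = R²·116 − 64²:  R² = (4096 + 3328) / 116 = 64
R = √64 = 8  ⇒  r_B = 8 − 1 = 7

rB=7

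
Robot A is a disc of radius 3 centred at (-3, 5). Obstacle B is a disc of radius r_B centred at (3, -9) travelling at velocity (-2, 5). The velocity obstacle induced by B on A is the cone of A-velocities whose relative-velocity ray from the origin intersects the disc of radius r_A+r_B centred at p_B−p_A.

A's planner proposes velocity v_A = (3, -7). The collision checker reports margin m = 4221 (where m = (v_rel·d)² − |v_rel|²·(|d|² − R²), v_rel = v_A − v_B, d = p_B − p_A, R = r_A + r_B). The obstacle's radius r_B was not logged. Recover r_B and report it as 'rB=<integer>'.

m = 4221
d = (6, -14);  v_rel = (5, -12),  |v_rel|² = 169
v_rel×d = (5)·(-14) − (-12)·(6) = 2
since m = R²·169 − 2²:  R² = (4 + 4221) / 169 = 25
R = √25 = 5  ⇒  r_B = 5 − 3 = 2

rB=2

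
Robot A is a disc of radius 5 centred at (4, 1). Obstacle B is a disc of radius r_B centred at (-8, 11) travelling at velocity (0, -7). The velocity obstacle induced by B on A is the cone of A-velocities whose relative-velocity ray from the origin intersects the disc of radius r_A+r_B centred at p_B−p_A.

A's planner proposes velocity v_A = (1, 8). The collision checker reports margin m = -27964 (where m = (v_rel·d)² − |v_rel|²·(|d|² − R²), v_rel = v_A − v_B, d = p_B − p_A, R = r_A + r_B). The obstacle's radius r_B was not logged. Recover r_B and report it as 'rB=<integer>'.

m = -27964
d = (-12, 10);  v_rel = (1, 15),  |v_rel|² = 226
v_rel×d = (1)·(10) − (15)·(-12) = 190
since m = R²·226 − 190²:  R² = (36100 + -27964) / 226 = 36
R = √36 = 6  ⇒  r_B = 6 − 5 = 1

rB=1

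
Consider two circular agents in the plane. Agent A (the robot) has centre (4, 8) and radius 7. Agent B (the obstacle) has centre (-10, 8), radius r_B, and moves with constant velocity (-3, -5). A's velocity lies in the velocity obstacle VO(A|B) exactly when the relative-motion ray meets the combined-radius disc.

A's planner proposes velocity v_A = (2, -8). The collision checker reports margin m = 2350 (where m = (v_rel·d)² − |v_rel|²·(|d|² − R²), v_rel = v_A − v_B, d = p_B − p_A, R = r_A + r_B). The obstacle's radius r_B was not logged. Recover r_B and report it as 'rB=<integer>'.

m = 2350
d = (-14, 0);  v_rel = (5, -3),  |v_rel|² = 34
v_rel×d = (5)·(0) − (-3)·(-14) = -42
since m = R²·34 − (-42)²:  R² = (1764 + 2350) / 34 = 121
R = √121 = 11  ⇒  r_B = 11 − 7 = 4

rB=4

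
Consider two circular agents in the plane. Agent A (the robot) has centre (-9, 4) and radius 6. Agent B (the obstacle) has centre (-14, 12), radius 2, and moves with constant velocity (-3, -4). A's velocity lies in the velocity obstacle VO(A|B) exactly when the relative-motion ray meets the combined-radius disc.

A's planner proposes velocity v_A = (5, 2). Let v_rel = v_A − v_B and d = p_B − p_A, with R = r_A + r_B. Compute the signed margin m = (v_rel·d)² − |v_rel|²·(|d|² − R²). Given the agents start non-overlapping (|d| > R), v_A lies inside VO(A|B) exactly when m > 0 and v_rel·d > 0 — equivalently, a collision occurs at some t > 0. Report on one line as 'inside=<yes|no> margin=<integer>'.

d = (-5, 8),  |d|² = 89;  R = 6+2 = 8,  c = 89−8² = 25
v_rel = (8, 6),  |v_rel|² = 100;  v_rel·d = (8)·(-5) + (6)·(8) = 8
100·t² − 16·t + 25 = 0  ⇒  m = 8² − 100·25 = -2436
m = -2436 < 0,  v_rel·d = 8 > 0  ⇒  outside

inside=no margin=-2436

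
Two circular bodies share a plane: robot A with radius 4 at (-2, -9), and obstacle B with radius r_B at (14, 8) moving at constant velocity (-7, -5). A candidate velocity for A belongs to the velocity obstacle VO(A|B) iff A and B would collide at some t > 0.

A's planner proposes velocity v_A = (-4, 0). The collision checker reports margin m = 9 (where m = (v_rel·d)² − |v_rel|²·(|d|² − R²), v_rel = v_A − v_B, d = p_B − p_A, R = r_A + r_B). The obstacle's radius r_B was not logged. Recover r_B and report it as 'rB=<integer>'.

m = 9
d = (16, 17);  v_rel = (3, 5),  |v_rel|² = 34
v_rel×d = (3)·(17) − (5)·(16) = -29
since m = R²·34 − (-29)²:  R² = (841 + 9) / 34 = 25
R = √25 = 5  ⇒  r_B = 5 − 4 = 1

rB=1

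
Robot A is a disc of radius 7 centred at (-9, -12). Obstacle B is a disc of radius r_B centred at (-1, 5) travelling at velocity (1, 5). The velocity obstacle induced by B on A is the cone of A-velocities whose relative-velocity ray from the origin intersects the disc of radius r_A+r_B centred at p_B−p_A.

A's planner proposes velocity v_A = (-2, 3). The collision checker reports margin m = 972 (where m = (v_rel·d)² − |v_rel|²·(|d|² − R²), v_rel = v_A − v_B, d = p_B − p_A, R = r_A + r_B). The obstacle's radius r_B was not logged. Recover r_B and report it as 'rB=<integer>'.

m = 972
d = (8, 17);  v_rel = (-3, -2),  |v_rel|² = 13
v_rel×d = (-3)·(17) − (-2)·(8) = -35
since m = R²·13 − (-35)²:  R² = (1225 + 972) / 13 = 169
R = √169 = 13  ⇒  r_B = 13 − 7 = 6

rB=6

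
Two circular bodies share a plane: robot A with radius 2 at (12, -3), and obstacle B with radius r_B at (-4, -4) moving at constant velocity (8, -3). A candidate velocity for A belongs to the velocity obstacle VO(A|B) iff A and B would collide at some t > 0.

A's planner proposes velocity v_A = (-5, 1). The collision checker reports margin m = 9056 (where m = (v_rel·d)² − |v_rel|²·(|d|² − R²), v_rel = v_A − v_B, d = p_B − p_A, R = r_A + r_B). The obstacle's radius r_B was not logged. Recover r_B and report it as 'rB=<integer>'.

m = 9056
d = (-16, -1);  v_rel = (-13, 4),  |v_rel|² = 185
v_rel×d = (-13)·(-1) − (4)·(-16) = 77
since m = R²·185 − 77²:  R² = (5929 + 9056) / 185 = 81
R = √81 = 9  ⇒  r_B = 9 − 2 = 7

rB=7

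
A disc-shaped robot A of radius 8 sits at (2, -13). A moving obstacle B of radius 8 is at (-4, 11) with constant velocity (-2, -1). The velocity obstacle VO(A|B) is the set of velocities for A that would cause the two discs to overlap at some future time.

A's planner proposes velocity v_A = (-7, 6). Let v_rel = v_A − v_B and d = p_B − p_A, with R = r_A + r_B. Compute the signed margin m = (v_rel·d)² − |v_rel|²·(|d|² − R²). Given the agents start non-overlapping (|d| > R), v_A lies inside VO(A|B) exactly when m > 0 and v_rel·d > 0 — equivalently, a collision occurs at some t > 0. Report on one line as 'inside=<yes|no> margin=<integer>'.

d = (-6, 24),  |d|² = 612;  R = 8+8 = 16,  c = 612−16² = 356
v_rel = (-5, 7),  |v_rel|² = 74;  v_rel·d = (-5)·(-6) + (7)·(24) = 198
74·t² − 396·t + 356 = 0  ⇒  m = 198² − 74·356 = 12860
m = 12860 > 0,  v_rel·d = 198 > 0  ⇒  inside

inside=yes margin=12860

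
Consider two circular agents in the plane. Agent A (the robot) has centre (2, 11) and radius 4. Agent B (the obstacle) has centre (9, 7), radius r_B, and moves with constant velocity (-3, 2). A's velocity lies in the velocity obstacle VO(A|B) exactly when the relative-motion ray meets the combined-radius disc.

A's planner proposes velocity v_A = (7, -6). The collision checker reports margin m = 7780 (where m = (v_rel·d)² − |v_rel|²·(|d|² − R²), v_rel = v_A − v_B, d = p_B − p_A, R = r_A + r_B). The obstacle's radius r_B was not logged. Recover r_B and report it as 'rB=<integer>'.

m = 7780
d = (7, -4);  v_rel = (10, -8),  |v_rel|² = 164
v_rel×d = (10)·(-4) − (-8)·(7) = 16
since m = R²·164 − 16²:  R² = (256 + 7780) / 164 = 49
R = √49 = 7  ⇒  r_B = 7 − 4 = 3

rB=3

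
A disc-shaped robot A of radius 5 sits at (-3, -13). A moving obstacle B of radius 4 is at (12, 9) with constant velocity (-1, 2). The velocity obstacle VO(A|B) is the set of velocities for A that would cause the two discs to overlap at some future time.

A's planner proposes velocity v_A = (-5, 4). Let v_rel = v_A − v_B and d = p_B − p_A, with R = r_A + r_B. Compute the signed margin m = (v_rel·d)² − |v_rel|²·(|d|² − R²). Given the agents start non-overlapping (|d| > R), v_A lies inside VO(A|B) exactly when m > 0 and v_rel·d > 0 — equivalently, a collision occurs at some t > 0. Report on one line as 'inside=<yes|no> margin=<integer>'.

d = (15, 22),  |d|² = 709;  R = 5+4 = 9,  c = 709−9² = 628
v_rel = (-4, 2),  |v_rel|² = 20;  v_rel·d = (-4)·(15) + (2)·(22) = -16
20·t² + 32·t + 628 = 0  ⇒  m = (-16)² − 20·628 = -12304
m = -12304 < 0,  v_rel·d = -16 < 0  ⇒  outside

inside=no margin=-12304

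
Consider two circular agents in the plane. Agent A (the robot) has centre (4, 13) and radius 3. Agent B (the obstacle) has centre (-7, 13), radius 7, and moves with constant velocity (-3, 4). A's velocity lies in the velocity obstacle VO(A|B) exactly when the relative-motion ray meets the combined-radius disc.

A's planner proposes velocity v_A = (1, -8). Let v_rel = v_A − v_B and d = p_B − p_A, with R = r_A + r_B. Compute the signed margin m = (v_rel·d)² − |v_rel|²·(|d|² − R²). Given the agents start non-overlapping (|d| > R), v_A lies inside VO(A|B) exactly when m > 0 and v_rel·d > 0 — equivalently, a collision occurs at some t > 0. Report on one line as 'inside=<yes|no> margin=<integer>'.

d = (-11, 0),  |d|² = 121;  R = 3+7 = 10,  c = 121−10² = 21
v_rel = (4, -12),  |v_rel|² = 160;  v_rel·d = (4)·(-11) + (-12)·(0) = -44
160·t² + 88·t + 21 = 0  ⇒  m = (-44)² − 160·21 = -1424
m = -1424 < 0,  v_rel·d = -44 < 0  ⇒  outside

inside=no margin=-1424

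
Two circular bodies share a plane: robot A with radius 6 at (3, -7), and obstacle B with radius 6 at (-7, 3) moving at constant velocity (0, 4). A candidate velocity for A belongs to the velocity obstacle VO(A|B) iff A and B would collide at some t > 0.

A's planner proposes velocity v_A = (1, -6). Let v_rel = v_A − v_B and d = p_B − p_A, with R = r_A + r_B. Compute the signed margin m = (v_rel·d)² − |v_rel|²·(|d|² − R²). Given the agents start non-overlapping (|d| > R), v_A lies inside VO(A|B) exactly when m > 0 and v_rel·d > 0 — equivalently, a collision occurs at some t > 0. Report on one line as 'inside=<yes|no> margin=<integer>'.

d = (-10, 10),  |d|² = 200;  R = 6+6 = 12,  c = 200−12² = 56
v_rel = (1, -10),  |v_rel|² = 101;  v_rel·d = (1)·(-10) + (-10)·(10) = -110
101·t² + 220·t + 56 = 0  ⇒  m = (-110)² − 101·56 = 6444
m = 6444 > 0,  v_rel·d = -110 < 0  ⇒  outside

inside=no margin=6444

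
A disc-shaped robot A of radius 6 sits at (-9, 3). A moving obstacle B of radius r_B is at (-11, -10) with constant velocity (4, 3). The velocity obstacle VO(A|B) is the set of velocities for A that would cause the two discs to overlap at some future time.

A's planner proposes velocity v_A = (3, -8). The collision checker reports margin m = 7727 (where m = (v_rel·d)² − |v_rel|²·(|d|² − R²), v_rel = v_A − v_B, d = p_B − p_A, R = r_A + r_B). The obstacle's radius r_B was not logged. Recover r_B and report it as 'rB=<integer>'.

m = 7727
d = (-2, -13);  v_rel = (-1, -11),  |v_rel|² = 122
v_rel×d = (-1)·(-13) − (-11)·(-2) = -9
since m = R²·122 − (-9)²:  R² = (81 + 7727) / 122 = 64
R = √64 = 8  ⇒  r_B = 8 − 6 = 2

rB=2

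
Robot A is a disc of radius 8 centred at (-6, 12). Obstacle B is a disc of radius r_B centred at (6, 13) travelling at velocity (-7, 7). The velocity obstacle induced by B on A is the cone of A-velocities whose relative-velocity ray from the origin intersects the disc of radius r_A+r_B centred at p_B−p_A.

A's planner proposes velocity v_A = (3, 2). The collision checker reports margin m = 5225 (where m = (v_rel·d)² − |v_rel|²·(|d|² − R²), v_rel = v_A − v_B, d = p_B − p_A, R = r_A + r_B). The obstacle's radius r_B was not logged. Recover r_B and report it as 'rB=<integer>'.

m = 5225
d = (12, 1);  v_rel = (10, -5),  |v_rel|² = 125
v_rel×d = (10)·(1) − (-5)·(12) = 70
since m = R²·125 − 70²:  R² = (4900 + 5225) / 125 = 81
R = √81 = 9  ⇒  r_B = 9 − 8 = 1

rB=1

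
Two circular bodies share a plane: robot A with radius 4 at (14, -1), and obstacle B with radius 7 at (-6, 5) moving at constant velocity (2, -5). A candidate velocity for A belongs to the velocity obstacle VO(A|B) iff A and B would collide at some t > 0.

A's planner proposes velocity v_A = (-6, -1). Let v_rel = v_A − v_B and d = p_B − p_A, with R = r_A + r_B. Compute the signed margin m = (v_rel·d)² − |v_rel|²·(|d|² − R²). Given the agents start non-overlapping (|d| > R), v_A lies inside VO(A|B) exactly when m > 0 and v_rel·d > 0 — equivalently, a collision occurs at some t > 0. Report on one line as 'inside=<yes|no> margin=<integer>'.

d = (-20, 6),  |d|² = 436;  R = 4+7 = 11,  c = 436−11² = 315
v_rel = (-8, 4),  |v_rel|² = 80;  v_rel·d = (-8)·(-20) + (4)·(6) = 184
80·t² − 368·t + 315 = 0  ⇒  m = 184² − 80·315 = 8656
m = 8656 > 0,  v_rel·d = 184 > 0  ⇒  inside

inside=yes margin=8656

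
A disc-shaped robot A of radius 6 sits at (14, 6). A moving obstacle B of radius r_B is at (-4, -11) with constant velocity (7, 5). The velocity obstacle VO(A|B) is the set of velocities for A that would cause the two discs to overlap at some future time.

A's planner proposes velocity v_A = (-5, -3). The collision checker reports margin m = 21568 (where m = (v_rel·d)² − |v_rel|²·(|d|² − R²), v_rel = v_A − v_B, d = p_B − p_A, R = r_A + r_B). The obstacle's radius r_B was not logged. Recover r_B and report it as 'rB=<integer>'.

m = 21568
d = (-18, -17);  v_rel = (-12, -8),  |v_rel|² = 208
v_rel×d = (-12)·(-17) − (-8)·(-18) = 60
since m = R²·208 − 60²:  R² = (3600 + 21568) / 208 = 121
R = √121 = 11  ⇒  r_B = 11 − 6 = 5

rB=5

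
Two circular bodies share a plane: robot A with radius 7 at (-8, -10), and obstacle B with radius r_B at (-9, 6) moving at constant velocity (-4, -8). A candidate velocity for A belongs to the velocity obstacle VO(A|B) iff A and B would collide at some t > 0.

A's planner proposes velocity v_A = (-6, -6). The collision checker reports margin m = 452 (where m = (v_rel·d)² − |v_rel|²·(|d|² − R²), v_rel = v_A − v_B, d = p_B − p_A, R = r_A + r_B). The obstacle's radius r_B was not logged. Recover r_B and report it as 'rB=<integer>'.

m = 452
d = (-1, 16);  v_rel = (-2, 2),  |v_rel|² = 8
v_rel×d = (-2)·(16) − (2)·(-1) = -30
since m = R²·8 − (-30)²:  R² = (900 + 452) / 8 = 169
R = √169 = 13  ⇒  r_B = 13 − 7 = 6

rB=6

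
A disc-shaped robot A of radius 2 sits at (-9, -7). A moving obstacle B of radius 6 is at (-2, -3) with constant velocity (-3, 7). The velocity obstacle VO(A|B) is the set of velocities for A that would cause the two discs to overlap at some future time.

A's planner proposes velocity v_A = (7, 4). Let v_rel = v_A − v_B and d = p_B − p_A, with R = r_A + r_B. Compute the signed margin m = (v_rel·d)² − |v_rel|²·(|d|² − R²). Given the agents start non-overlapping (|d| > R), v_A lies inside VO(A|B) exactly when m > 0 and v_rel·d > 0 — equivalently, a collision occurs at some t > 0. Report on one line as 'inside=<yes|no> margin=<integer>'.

d = (7, 4),  |d|² = 65;  R = 2+6 = 8,  c = 65−8² = 1
v_rel = (10, -3),  |v_rel|² = 109;  v_rel·d = (10)·(7) + (-3)·(4) = 58
109·t² − 116·t + 1 = 0  ⇒  m = 58² − 109·1 = 3255
m = 3255 > 0,  v_rel·d = 58 > 0  ⇒  inside

inside=yes margin=3255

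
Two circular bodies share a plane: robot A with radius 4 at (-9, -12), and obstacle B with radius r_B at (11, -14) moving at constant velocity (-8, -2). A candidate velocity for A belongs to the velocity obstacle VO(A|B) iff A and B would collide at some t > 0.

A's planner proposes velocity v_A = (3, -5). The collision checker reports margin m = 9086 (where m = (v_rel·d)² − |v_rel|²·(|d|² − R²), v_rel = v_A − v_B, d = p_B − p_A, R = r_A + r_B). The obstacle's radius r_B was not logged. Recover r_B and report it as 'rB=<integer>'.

m = 9086
d = (20, -2);  v_rel = (11, -3),  |v_rel|² = 130
v_rel×d = (11)·(-2) − (-3)·(20) = 38
since m = R²·130 − 38²:  R² = (1444 + 9086) / 130 = 81
R = √81 = 9  ⇒  r_B = 9 − 4 = 5

rB=5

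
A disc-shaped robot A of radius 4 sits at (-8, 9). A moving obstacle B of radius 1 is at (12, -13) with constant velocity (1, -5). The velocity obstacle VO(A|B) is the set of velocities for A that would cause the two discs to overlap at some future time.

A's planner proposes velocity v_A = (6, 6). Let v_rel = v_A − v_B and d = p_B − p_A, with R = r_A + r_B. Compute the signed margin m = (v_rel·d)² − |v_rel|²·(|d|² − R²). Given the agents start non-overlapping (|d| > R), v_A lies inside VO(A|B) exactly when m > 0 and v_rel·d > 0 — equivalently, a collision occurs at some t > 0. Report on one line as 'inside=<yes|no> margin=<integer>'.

d = (20, -22),  |d|² = 884;  R = 4+1 = 5,  c = 884−5² = 859
v_rel = (5, 11),  |v_rel|² = 146;  v_rel·d = (5)·(20) + (11)·(-22) = -142
146·t² + 284·t + 859 = 0  ⇒  m = (-142)² − 146·859 = -105250
m = -105250 < 0,  v_rel·d = -142 < 0  ⇒  outside

inside=no margin=-105250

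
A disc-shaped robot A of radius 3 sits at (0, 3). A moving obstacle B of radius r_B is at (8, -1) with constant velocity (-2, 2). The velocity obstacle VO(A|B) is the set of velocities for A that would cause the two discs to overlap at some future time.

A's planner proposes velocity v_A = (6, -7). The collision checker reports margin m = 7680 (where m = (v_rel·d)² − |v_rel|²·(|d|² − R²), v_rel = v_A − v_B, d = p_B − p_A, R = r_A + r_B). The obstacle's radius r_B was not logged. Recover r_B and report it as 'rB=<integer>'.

m = 7680
d = (8, -4);  v_rel = (8, -9),  |v_rel|² = 145
v_rel×d = (8)·(-4) − (-9)·(8) = 40
since m = R²·145 − 40²:  R² = (1600 + 7680) / 145 = 64
R = √64 = 8  ⇒  r_B = 8 − 3 = 5

rB=5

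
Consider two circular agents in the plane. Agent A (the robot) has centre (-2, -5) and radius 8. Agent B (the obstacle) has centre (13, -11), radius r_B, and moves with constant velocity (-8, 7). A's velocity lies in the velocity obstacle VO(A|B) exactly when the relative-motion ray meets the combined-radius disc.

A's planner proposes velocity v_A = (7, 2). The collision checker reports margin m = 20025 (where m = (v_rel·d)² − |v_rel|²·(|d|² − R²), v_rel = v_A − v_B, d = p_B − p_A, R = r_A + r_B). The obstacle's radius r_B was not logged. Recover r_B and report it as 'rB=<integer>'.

m = 20025
d = (15, -6);  v_rel = (15, -5),  |v_rel|² = 250
v_rel×d = (15)·(-6) − (-5)·(15) = -15
since m = R²·250 − (-15)²:  R² = (225 + 20025) / 250 = 81
R = √81 = 9  ⇒  r_B = 9 − 8 = 1

rB=1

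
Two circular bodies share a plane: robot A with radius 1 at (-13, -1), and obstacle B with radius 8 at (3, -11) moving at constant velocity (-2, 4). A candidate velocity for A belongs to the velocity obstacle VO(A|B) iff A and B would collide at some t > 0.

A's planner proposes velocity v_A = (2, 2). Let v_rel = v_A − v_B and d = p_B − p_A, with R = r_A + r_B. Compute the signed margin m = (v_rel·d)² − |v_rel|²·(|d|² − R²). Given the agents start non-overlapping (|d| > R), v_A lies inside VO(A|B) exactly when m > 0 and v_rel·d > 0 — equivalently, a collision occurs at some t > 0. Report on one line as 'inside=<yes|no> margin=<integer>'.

d = (16, -10),  |d|² = 356;  R = 1+8 = 9,  c = 356−9² = 275
v_rel = (4, -2),  |v_rel|² = 20;  v_rel·d = (4)·(16) + (-2)·(-10) = 84
20·t² − 168·t + 275 = 0  ⇒  m = 84² − 20·275 = 1556
m = 1556 > 0,  v_rel·d = 84 > 0  ⇒  inside

inside=yes margin=1556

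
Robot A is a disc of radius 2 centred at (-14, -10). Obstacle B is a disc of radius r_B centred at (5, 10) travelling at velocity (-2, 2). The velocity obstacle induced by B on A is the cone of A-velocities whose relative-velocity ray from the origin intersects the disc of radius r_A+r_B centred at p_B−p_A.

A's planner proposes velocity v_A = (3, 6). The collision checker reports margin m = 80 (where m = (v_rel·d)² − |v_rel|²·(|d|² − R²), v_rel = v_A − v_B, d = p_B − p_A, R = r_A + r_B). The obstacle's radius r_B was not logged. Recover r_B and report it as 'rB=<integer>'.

m = 80
d = (19, 20);  v_rel = (5, 4),  |v_rel|² = 41
v_rel×d = (5)·(20) − (4)·(19) = 24
since m = R²·41 − 24²:  R² = (576 + 80) / 41 = 16
R = √16 = 4  ⇒  r_B = 4 − 2 = 2

rB=2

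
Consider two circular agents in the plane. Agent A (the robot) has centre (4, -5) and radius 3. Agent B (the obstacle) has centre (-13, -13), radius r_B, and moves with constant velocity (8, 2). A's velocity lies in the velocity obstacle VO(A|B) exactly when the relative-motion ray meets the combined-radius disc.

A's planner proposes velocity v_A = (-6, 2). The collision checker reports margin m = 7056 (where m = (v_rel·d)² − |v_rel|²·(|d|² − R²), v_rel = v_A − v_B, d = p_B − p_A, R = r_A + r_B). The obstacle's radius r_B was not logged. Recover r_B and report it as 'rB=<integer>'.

m = 7056
d = (-17, -8);  v_rel = (-14, 0),  |v_rel|² = 196
v_rel×d = (-14)·(-8) − (0)·(-17) = 112
since m = R²·196 − 112²:  R² = (12544 + 7056) / 196 = 100
R = √100 = 10  ⇒  r_B = 10 − 3 = 7

rB=7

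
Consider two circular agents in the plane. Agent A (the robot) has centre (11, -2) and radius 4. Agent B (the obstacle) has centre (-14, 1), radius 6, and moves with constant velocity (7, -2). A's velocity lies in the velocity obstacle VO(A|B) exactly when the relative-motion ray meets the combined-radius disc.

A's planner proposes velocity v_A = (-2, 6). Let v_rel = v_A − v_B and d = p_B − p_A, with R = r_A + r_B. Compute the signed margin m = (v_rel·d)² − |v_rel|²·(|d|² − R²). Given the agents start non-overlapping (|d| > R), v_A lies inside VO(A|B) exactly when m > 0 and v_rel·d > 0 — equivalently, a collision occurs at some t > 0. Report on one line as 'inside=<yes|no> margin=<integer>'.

d = (-25, 3),  |d|² = 634;  R = 4+6 = 10,  c = 634−10² = 534
v_rel = (-9, 8),  |v_rel|² = 145;  v_rel·d = (-9)·(-25) + (8)·(3) = 249
145·t² − 498·t + 534 = 0  ⇒  m = 249² − 145·534 = -15429
m = -15429 < 0,  v_rel·d = 249 > 0  ⇒  outside

inside=no margin=-15429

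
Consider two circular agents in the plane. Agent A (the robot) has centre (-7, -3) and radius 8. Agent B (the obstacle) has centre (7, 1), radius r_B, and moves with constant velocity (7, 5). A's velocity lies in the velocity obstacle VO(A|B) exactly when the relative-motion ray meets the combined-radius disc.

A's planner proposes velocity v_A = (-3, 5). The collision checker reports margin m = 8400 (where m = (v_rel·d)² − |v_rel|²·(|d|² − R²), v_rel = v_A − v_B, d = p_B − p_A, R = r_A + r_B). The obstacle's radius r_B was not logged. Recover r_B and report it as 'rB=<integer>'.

m = 8400
d = (14, 4);  v_rel = (-10, 0),  |v_rel|² = 100
v_rel×d = (-10)·(4) − (0)·(14) = -40
since m = R²·100 − (-40)²:  R² = (1600 + 8400) / 100 = 100
R = √100 = 10  ⇒  r_B = 10 − 8 = 2

rB=2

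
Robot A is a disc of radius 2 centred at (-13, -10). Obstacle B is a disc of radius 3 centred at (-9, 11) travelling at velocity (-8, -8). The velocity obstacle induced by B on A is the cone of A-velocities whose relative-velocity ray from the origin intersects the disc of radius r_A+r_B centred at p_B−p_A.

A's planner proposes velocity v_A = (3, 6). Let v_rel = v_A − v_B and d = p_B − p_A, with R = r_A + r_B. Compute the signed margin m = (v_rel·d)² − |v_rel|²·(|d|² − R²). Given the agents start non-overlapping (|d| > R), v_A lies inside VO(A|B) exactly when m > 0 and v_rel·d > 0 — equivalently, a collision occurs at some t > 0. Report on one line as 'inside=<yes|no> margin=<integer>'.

d = (4, 21),  |d|² = 457;  R = 2+3 = 5,  c = 457−5² = 432
v_rel = (11, 14),  |v_rel|² = 317;  v_rel·d = (11)·(4) + (14)·(21) = 338
317·t² − 676·t + 432 = 0  ⇒  m = 338² − 317·432 = -22700
m = -22700 < 0,  v_rel·d = 338 > 0  ⇒  outside

inside=no margin=-22700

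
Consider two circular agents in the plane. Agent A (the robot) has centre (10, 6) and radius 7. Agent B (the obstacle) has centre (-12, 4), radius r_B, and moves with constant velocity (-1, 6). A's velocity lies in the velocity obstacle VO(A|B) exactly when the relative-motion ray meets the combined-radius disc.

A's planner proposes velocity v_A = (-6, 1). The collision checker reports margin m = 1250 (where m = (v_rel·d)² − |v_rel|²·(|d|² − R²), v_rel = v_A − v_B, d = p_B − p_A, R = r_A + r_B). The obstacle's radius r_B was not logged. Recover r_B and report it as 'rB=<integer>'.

m = 1250
d = (-22, -2);  v_rel = (-5, -5),  |v_rel|² = 50
v_rel×d = (-5)·(-2) − (-5)·(-22) = -100
since m = R²·50 − (-100)²:  R² = (10000 + 1250) / 50 = 225
R = √225 = 15  ⇒  r_B = 15 − 7 = 8

rB=8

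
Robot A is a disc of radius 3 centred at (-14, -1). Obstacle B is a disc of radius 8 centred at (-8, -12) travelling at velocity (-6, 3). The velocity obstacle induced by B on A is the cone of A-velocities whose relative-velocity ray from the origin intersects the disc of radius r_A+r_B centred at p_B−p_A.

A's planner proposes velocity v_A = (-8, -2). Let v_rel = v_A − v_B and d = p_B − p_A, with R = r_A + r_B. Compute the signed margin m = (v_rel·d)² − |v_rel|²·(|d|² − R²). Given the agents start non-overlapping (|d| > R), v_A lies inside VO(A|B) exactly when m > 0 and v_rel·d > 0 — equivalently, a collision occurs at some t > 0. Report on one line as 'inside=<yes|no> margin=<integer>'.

d = (6, -11),  |d|² = 157;  R = 3+8 = 11,  c = 157−11² = 36
v_rel = (-2, -5),  |v_rel|² = 29;  v_rel·d = (-2)·(6) + (-5)·(-11) = 43
29·t² − 86·t + 36 = 0  ⇒  m = 43² − 29·36 = 805
m = 805 > 0,  v_rel·d = 43 > 0  ⇒  inside

inside=yes margin=805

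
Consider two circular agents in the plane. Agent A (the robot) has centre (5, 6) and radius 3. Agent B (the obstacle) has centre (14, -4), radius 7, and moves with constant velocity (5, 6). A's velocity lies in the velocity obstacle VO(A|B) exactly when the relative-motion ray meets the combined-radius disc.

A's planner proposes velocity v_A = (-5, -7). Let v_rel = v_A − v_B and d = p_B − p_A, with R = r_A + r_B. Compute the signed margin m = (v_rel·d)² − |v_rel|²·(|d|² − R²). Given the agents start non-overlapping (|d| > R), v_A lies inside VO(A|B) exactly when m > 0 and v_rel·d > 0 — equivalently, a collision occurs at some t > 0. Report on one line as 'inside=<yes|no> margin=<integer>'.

d = (9, -10),  |d|² = 181;  R = 3+7 = 10,  c = 181−10² = 81
v_rel = (-10, -13),  |v_rel|² = 269;  v_rel·d = (-10)·(9) + (-13)·(-10) = 40
269·t² − 80·t + 81 = 0  ⇒  m = 40² − 269·81 = -20189
m = -20189 < 0,  v_rel·d = 40 > 0  ⇒  outside

inside=no margin=-20189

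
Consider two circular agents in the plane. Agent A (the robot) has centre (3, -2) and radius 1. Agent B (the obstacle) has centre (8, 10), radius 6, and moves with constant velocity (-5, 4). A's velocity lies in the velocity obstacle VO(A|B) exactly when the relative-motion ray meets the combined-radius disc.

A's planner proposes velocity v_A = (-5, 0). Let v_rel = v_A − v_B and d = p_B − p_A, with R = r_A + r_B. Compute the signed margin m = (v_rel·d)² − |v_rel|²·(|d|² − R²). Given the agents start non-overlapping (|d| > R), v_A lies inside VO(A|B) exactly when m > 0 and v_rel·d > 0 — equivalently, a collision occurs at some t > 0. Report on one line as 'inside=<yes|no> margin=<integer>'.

d = (5, 12),  |d|² = 169;  R = 1+6 = 7,  c = 169−7² = 120
v_rel = (0, -4),  |v_rel|² = 16;  v_rel·d = (0)·(5) + (-4)·(12) = -48
16·t² + 96·t + 120 = 0  ⇒  m = (-48)² − 16·120 = 384
m = 384 > 0,  v_rel·d = -48 < 0  ⇒  outside

inside=no margin=384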